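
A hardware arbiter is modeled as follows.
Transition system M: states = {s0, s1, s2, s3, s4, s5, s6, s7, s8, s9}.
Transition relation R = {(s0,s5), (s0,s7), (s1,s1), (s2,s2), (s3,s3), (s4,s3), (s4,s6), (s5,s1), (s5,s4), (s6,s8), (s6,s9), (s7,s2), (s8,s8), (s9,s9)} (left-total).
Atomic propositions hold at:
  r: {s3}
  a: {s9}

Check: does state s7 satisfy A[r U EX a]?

No

Sat(EX a) = {s : some successor in {s9}} = {s6, s9}
A[r U EX a]: least fixpoint, start Z0 = Sat(EX a) = {s6, s9}, add states in Sat(r) with every successor in Z. Already a fixed point.
Sat(A[r U EX a]) = {s6, s9}
s7 ∉ Sat(A[r U EX a]) = {s6, s9}, so the formula does not hold at s7.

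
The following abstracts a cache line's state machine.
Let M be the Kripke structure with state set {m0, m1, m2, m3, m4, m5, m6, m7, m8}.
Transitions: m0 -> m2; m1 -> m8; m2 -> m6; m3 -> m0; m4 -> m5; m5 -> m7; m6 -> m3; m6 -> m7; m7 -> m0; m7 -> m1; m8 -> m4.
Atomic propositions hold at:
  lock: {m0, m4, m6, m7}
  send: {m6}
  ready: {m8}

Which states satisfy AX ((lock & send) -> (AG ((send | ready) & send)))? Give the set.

{m0, m1, m3, m4, m5, m6, m7, m8}

Sat(lock & send) = {m6}
Sat(send | ready) = {m6, m8}
Sat((send | ready) & send) = {m6}
AG ((send | ready) & send): greatest fixpoint, start Z0 = {m6}, keep only states in Sat with every successor in Z. Z1 = ∅; fixed.
Sat(AG ((send | ready) & send)) = ∅
Sat((lock & send) -> (AG ((send | ready) & send))) = {m0, m1, m2, m3, m4, m5, m7, m8}
Sat(AX ((lock & send) -> (AG ((send | ready) & send)))) = {s : every successor in {m0, m1, m2, m3, m4, m5, m7, m8}} = {m0, m1, m3, m4, m5, m6, m7, m8}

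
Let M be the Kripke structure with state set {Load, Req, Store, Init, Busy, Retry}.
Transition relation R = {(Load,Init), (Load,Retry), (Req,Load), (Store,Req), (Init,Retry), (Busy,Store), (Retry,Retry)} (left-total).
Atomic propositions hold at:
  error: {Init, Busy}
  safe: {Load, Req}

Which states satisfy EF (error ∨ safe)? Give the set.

Sat(error ∨ safe) = {Load, Req, Init, Busy}
EF (error ∨ safe): least fixpoint, start Z0 = {Load, Req, Init, Busy}, add states with some successor in Z. Z1 = {Load, Req, Store, Init, Busy}; fixed.
Sat(EF (error ∨ safe)) = {Load, Req, Store, Init, Busy}

{Load, Req, Store, Init, Busy}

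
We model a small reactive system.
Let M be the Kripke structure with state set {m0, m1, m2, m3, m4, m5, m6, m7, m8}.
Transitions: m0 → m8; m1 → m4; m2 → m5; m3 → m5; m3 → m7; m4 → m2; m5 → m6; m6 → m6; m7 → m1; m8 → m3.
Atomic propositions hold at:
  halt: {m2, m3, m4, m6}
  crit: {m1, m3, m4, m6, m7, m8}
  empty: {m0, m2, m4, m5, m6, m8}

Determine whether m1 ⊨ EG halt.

No

EG halt: greatest fixpoint, start Z0 = {m2, m3, m4, m6}, keep only states in Sat with some successor in Z. Z1 = {m4, m6}; Z2 = {m6}; fixed.
Sat(EG halt) = {m6}
m1 ∉ Sat(EG halt) = {m6}, so the formula does not hold at m1.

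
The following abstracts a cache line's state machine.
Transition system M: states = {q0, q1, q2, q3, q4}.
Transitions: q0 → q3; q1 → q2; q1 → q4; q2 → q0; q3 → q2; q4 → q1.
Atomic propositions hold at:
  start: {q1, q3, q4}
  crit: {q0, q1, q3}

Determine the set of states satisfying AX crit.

Sat(AX crit) = {s : every successor in {q0, q1, q3}} = {q0, q2, q4}

{q0, q2, q4}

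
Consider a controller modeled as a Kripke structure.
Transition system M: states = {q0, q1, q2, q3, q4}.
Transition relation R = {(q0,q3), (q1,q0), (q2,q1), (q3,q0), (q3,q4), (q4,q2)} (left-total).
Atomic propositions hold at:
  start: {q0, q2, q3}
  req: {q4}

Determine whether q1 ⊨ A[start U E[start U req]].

E[start U req]: least fixpoint, start Z0 = Sat(req) = {q4}, add states in Sat(start) with some successor in Z. Z1 = {q3, q4}; Z2 = {q0, q3, q4}; fixed.
Sat(E[start U req]) = {q0, q3, q4}
A[start U E[start U req]]: least fixpoint, start Z0 = Sat(E[start U req]) = {q0, q3, q4}, add states in Sat(start) with every successor in Z. Already a fixed point.
Sat(A[start U E[start U req]]) = {q0, q3, q4}
q1 ∉ Sat(A[start U E[start U req]]) = {q0, q3, q4}, so the formula does not hold at q1.

No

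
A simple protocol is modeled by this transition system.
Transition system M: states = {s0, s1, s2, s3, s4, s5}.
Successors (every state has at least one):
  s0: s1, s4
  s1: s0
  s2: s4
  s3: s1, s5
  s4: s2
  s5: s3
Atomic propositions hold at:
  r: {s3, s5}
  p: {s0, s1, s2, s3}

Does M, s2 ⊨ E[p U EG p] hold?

EG p: greatest fixpoint, start Z0 = {s0, s1, s2, s3}, keep only states in Sat with some successor in Z. Z1 = {s0, s1, s3}; fixed.
Sat(EG p) = {s0, s1, s3}
E[p U EG p]: least fixpoint, start Z0 = Sat(EG p) = {s0, s1, s3}, add states in Sat(p) with some successor in Z. Already a fixed point.
Sat(E[p U EG p]) = {s0, s1, s3}
s2 ∉ Sat(E[p U EG p]) = {s0, s1, s3}, so the formula does not hold at s2.

No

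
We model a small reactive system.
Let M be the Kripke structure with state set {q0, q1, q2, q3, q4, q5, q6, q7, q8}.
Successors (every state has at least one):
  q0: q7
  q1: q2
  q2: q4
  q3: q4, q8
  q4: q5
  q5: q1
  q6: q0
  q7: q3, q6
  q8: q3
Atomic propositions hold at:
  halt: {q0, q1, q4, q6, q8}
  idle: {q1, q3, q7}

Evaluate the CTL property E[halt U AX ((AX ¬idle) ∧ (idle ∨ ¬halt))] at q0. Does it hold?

No

Sat(¬idle) = {q0, q2, q4, q5, q6, q8}
Sat(AX ¬idle) = {s : every successor in {q0, q2, q4, q5, q6, q8}} = {q1, q2, q3, q4, q6}
Sat(¬halt) = {q2, q3, q5, q7}
Sat(idle ∨ ¬halt) = {q1, q2, q3, q5, q7}
Sat((AX ¬idle) ∧ (idle ∨ ¬halt)) = {q1, q2, q3}
Sat(AX ((AX ¬idle) ∧ (idle ∨ ¬halt))) = {s : every successor in {q1, q2, q3}} = {q1, q5, q8}
E[halt U AX ((AX ¬idle) ∧ (idle ∨ ¬halt))]: least fixpoint, start Z0 = Sat(AX ((AX ¬idle) ∧ (idle ∨ ¬halt))) = {q1, q5, q8}, add states in Sat(halt) with some successor in Z. Z1 = {q1, q4, q5, q8}; fixed.
Sat(E[halt U AX ((AX ¬idle) ∧ (idle ∨ ¬halt))]) = {q1, q4, q5, q8}
q0 ∉ Sat(E[halt U AX ((AX ¬idle) ∧ (idle ∨ ¬halt))]) = {q1, q4, q5, q8}, so the formula does not hold at q0.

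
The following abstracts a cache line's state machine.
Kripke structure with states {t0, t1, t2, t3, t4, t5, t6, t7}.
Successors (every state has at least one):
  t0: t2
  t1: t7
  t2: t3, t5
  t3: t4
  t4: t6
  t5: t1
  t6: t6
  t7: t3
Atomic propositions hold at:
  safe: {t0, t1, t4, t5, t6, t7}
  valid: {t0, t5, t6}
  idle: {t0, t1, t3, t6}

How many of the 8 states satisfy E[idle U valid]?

3

E[idle U valid]: least fixpoint, start Z0 = Sat(valid) = {t0, t5, t6}, add states in Sat(idle) with some successor in Z. Already a fixed point.
Sat(E[idle U valid]) = {t0, t5, t6}
|Sat(E[idle U valid])| = |{t0, t5, t6}| = 3.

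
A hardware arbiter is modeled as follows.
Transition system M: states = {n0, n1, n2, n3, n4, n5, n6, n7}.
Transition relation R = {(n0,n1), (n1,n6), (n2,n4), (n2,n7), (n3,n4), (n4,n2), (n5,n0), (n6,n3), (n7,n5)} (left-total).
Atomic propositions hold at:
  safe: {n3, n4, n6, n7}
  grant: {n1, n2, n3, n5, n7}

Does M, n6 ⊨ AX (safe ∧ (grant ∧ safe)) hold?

Yes

Sat(grant ∧ safe) = {n3, n7}
Sat(safe ∧ (grant ∧ safe)) = {n3, n7}
Sat(AX (safe ∧ (grant ∧ safe))) = {s : every successor in {n3, n7}} = {n6}
n6 ∈ Sat(AX (safe ∧ (grant ∧ safe))) = {n6}, so the formula holds at n6.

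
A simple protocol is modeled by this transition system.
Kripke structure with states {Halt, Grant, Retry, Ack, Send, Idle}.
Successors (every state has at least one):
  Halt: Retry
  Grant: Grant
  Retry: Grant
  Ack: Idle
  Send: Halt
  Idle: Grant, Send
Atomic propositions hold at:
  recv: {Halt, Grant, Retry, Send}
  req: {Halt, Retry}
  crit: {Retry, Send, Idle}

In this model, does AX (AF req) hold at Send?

Yes

AF req: least fixpoint, start Z0 = {Halt, Retry}, add states with every successor in Z. Z1 = {Halt, Retry, Send}; fixed.
Sat(AF req) = {Halt, Retry, Send}
Sat(AX (AF req)) = {s : every successor in {Halt, Retry, Send}} = {Halt, Send}
Send ∈ Sat(AX (AF req)) = {Halt, Send}, so the formula holds at Send.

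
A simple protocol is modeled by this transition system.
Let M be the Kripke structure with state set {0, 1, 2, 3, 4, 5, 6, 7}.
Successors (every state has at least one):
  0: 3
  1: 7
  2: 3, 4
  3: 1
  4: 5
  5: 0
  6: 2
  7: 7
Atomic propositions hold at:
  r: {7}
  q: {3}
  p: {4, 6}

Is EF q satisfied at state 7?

No

EF q: least fixpoint, start Z0 = {3}, add states with some successor in Z. Z1 = {0, 2, 3}; Z2 = {0, 2, 3, 5, 6}; Z3 = {0, 2, 3, 4, 5, 6}; fixed.
Sat(EF q) = {0, 2, 3, 4, 5, 6}
7 ∉ Sat(EF q) = {0, 2, 3, 4, 5, 6}, so the formula does not hold at 7.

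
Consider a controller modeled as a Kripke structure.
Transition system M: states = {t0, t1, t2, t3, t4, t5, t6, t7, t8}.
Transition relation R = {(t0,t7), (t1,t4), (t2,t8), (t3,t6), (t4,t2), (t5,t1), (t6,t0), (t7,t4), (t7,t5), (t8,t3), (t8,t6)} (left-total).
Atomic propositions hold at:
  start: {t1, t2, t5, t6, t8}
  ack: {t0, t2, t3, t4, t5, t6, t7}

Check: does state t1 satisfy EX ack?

Yes

Sat(EX ack) = {s : some successor in {t0, t2, t3, t4, t5, t6, t7}} = {t0, t1, t3, t4, t6, t7, t8}
t1 ∈ Sat(EX ack) = {t0, t1, t3, t4, t6, t7, t8}, so the formula holds at t1.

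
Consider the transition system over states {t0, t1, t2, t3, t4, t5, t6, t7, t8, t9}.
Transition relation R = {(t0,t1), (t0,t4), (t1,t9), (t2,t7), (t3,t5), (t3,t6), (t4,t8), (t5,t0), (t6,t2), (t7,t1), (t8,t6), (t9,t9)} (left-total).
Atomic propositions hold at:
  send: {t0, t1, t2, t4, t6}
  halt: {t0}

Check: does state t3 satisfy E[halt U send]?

E[halt U send]: least fixpoint, start Z0 = Sat(send) = {t0, t1, t2, t4, t6}, add states in Sat(halt) with some successor in Z. Already a fixed point.
Sat(E[halt U send]) = {t0, t1, t2, t4, t6}
t3 ∉ Sat(E[halt U send]) = {t0, t1, t2, t4, t6}, so the formula does not hold at t3.

No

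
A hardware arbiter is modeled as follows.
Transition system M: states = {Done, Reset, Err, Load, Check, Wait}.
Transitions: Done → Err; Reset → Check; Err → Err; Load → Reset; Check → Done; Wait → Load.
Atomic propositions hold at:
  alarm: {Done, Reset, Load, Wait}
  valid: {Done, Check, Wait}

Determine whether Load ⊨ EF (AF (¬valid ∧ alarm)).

Sat(¬valid) = {Reset, Err, Load}
Sat(¬valid ∧ alarm) = {Reset, Load}
AF (¬valid ∧ alarm): least fixpoint, start Z0 = {Reset, Load}, add states with every successor in Z. Z1 = {Reset, Load, Wait}; fixed.
Sat(AF (¬valid ∧ alarm)) = {Reset, Load, Wait}
EF (AF (¬valid ∧ alarm)): least fixpoint, start Z0 = {Reset, Load, Wait}, add states with some successor in Z. Already a fixed point.
Sat(EF (AF (¬valid ∧ alarm))) = {Reset, Load, Wait}
Load ∈ Sat(EF (AF (¬valid ∧ alarm))) = {Reset, Load, Wait}, so the formula holds at Load.

Yes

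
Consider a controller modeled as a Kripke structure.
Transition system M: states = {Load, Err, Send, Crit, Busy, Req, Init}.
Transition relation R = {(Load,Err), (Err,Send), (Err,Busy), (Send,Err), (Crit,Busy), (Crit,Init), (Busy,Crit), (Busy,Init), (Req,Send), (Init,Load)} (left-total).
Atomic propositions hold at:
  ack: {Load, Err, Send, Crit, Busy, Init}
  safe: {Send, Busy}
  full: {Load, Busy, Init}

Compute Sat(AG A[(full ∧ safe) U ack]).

Sat(full ∧ safe) = {Busy}
A[(full ∧ safe) U ack]: least fixpoint, start Z0 = Sat(ack) = {Load, Err, Send, Crit, Busy, Init}, add states in Sat(full ∧ safe) with every successor in Z. Already a fixed point.
Sat(A[(full ∧ safe) U ack]) = {Load, Err, Send, Crit, Busy, Init}
AG A[(full ∧ safe) U ack]: greatest fixpoint, start Z0 = {Load, Err, Send, Crit, Busy, Init}, keep only states in Sat with every successor in Z. Already a fixed point.
Sat(AG A[(full ∧ safe) U ack]) = {Load, Err, Send, Crit, Busy, Init}

{Load, Err, Send, Crit, Busy, Init}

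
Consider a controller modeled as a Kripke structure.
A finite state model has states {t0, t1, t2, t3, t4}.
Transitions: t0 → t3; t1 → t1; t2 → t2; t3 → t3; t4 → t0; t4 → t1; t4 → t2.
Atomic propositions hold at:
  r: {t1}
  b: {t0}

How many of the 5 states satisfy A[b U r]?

1

A[b U r]: least fixpoint, start Z0 = Sat(r) = {t1}, add states in Sat(b) with every successor in Z. Already a fixed point.
Sat(A[b U r]) = {t1}
|Sat(A[b U r])| = |{t1}| = 1.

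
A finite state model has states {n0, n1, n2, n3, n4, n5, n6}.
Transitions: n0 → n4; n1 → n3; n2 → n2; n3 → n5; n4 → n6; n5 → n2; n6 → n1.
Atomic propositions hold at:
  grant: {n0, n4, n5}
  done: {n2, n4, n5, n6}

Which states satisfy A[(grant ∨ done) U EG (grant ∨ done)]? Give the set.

{n2, n5}

Sat(grant ∨ done) = {n0, n2, n4, n5, n6}
EG (grant ∨ done): greatest fixpoint, start Z0 = {n0, n2, n4, n5, n6}, keep only states in Sat with some successor in Z. Z1 = {n0, n2, n4, n5}; Z2 = {n0, n2, n5}; Z3 = {n2, n5}; fixed.
Sat(EG (grant ∨ done)) = {n2, n5}
A[(grant ∨ done) U EG (grant ∨ done)]: least fixpoint, start Z0 = Sat(EG (grant ∨ done)) = {n2, n5}, add states in Sat(grant ∨ done) with every successor in Z. Already a fixed point.
Sat(A[(grant ∨ done) U EG (grant ∨ done)]) = {n2, n5}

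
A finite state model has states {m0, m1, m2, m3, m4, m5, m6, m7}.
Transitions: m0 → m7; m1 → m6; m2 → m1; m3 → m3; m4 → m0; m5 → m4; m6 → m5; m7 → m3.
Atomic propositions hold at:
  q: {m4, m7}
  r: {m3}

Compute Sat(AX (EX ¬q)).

{m0, m1, m2, m3, m5, m7}

Sat(¬q) = {m0, m1, m2, m3, m5, m6}
Sat(EX ¬q) = {s : some successor in {m0, m1, m2, m3, m5, m6}} = {m1, m2, m3, m4, m6, m7}
Sat(AX (EX ¬q)) = {s : every successor in {m1, m2, m3, m4, m6, m7}} = {m0, m1, m2, m3, m5, m7}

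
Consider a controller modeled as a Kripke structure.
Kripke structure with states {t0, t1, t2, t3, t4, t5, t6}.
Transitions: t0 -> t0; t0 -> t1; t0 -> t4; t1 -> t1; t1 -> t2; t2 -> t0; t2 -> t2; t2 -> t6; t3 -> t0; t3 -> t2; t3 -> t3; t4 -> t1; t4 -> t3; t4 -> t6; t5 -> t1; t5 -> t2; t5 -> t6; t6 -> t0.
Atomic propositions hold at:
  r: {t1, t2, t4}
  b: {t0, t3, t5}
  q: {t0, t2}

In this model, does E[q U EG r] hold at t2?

EG r: greatest fixpoint, start Z0 = {t1, t2, t4}, keep only states in Sat with some successor in Z. Already a fixed point.
Sat(EG r) = {t1, t2, t4}
E[q U EG r]: least fixpoint, start Z0 = Sat(EG r) = {t1, t2, t4}, add states in Sat(q) with some successor in Z. Z1 = {t0, t1, t2, t4}; fixed.
Sat(E[q U EG r]) = {t0, t1, t2, t4}
t2 ∈ Sat(E[q U EG r]) = {t0, t1, t2, t4}, so the formula holds at t2.

Yes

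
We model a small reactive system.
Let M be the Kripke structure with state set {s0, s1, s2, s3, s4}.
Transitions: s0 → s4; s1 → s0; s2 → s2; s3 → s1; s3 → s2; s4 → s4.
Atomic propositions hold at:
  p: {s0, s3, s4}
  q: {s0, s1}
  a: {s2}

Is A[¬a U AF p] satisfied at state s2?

Sat(¬a) = {s0, s1, s3, s4}
AF p: least fixpoint, start Z0 = {s0, s3, s4}, add states with every successor in Z. Z1 = {s0, s1, s3, s4}; fixed.
Sat(AF p) = {s0, s1, s3, s4}
A[¬a U AF p]: least fixpoint, start Z0 = Sat(AF p) = {s0, s1, s3, s4}, add states in Sat(¬a) with every successor in Z. Already a fixed point.
Sat(A[¬a U AF p]) = {s0, s1, s3, s4}
s2 ∉ Sat(A[¬a U AF p]) = {s0, s1, s3, s4}, so the formula does not hold at s2.

No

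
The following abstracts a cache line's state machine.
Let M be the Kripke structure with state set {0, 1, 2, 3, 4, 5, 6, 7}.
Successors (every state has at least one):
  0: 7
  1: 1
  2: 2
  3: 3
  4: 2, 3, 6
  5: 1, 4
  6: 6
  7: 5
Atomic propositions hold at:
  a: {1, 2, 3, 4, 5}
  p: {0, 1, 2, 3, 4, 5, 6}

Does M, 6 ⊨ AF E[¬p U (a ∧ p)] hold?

No

Sat(¬p) = {7}
Sat(a ∧ p) = {1, 2, 3, 4, 5}
E[¬p U (a ∧ p)]: least fixpoint, start Z0 = Sat((a ∧ p)) = {1, 2, 3, 4, 5}, add states in Sat(¬p) with some successor in Z. Z1 = {1, 2, 3, 4, 5, 7}; fixed.
Sat(E[¬p U (a ∧ p)]) = {1, 2, 3, 4, 5, 7}
AF E[¬p U (a ∧ p)]: least fixpoint, start Z0 = {1, 2, 3, 4, 5, 7}, add states with every successor in Z. Z1 = {0, 1, 2, 3, 4, 5, 7}; fixed.
Sat(AF E[¬p U (a ∧ p)]) = {0, 1, 2, 3, 4, 5, 7}
6 ∉ Sat(AF E[¬p U (a ∧ p)]) = {0, 1, 2, 3, 4, 5, 7}, so the formula does not hold at 6.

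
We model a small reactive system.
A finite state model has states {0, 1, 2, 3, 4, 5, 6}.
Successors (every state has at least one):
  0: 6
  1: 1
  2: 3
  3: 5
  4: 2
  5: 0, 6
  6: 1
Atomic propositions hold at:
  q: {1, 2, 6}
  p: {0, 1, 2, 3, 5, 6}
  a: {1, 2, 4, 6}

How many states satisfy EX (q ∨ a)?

Sat(q ∨ a) = {1, 2, 4, 6}
Sat(EX (q ∨ a)) = {s : some successor in {1, 2, 4, 6}} = {0, 1, 4, 5, 6}
|Sat(EX (q ∨ a))| = |{0, 1, 4, 5, 6}| = 5.

5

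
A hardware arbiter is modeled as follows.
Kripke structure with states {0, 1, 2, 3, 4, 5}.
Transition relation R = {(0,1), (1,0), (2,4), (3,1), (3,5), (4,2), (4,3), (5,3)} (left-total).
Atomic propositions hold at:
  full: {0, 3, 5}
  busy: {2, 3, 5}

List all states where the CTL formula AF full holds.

{0, 1, 3, 5}

AF full: least fixpoint, start Z0 = {0, 3, 5}, add states with every successor in Z. Z1 = {0, 1, 3, 5}; fixed.
Sat(AF full) = {0, 1, 3, 5}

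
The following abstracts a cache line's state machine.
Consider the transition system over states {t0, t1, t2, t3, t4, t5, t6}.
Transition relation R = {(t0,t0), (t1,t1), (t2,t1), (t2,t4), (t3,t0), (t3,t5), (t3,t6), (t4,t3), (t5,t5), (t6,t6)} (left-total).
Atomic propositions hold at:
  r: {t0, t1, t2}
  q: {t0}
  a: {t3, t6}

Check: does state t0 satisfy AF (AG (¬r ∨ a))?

Sat(¬r) = {t3, t4, t5, t6}
Sat(¬r ∨ a) = {t3, t4, t5, t6}
AG (¬r ∨ a): greatest fixpoint, start Z0 = {t3, t4, t5, t6}, keep only states in Sat with every successor in Z. Z1 = {t4, t5, t6}; Z2 = {t5, t6}; fixed.
Sat(AG (¬r ∨ a)) = {t5, t6}
AF (AG (¬r ∨ a)): least fixpoint, start Z0 = {t5, t6}, add states with every successor in Z. Already a fixed point.
Sat(AF (AG (¬r ∨ a))) = {t5, t6}
t0 ∉ Sat(AF (AG (¬r ∨ a))) = {t5, t6}, so the formula does not hold at t0.

No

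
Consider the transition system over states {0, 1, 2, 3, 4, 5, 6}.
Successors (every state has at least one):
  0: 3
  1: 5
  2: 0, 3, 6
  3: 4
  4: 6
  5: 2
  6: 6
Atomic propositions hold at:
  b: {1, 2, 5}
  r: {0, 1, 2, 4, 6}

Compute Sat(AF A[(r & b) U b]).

{1, 2, 5}

Sat(r & b) = {1, 2}
A[(r & b) U b]: least fixpoint, start Z0 = Sat(b) = {1, 2, 5}, add states in Sat(r & b) with every successor in Z. Already a fixed point.
Sat(A[(r & b) U b]) = {1, 2, 5}
AF A[(r & b) U b]: least fixpoint, start Z0 = {1, 2, 5}, add states with every successor in Z. Already a fixed point.
Sat(AF A[(r & b) U b]) = {1, 2, 5}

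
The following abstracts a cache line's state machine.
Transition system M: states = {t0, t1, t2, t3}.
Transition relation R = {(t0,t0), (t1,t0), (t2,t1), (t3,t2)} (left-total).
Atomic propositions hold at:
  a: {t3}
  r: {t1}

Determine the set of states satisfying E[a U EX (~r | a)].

Sat(~r) = {t0, t2, t3}
Sat(~r | a) = {t0, t2, t3}
Sat(EX (~r | a)) = {s : some successor in {t0, t2, t3}} = {t0, t1, t3}
E[a U EX (~r | a)]: least fixpoint, start Z0 = Sat(EX (~r | a)) = {t0, t1, t3}, add states in Sat(a) with some successor in Z. Already a fixed point.
Sat(E[a U EX (~r | a)]) = {t0, t1, t3}

{t0, t1, t3}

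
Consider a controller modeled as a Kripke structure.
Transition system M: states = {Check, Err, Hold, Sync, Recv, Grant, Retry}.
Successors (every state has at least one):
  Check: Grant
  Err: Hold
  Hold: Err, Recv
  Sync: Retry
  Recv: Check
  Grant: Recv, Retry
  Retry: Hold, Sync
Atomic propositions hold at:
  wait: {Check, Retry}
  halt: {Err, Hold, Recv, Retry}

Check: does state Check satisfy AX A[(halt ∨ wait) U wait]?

Sat(halt ∨ wait) = {Check, Err, Hold, Recv, Retry}
A[(halt ∨ wait) U wait]: least fixpoint, start Z0 = Sat(wait) = {Check, Retry}, add states in Sat(halt ∨ wait) with every successor in Z. Z1 = {Check, Recv, Retry}; fixed.
Sat(A[(halt ∨ wait) U wait]) = {Check, Recv, Retry}
Sat(AX A[(halt ∨ wait) U wait]) = {s : every successor in {Check, Recv, Retry}} = {Sync, Recv, Grant}
Check ∉ Sat(AX A[(halt ∨ wait) U wait]) = {Sync, Recv, Grant}, so the formula does not hold at Check.

No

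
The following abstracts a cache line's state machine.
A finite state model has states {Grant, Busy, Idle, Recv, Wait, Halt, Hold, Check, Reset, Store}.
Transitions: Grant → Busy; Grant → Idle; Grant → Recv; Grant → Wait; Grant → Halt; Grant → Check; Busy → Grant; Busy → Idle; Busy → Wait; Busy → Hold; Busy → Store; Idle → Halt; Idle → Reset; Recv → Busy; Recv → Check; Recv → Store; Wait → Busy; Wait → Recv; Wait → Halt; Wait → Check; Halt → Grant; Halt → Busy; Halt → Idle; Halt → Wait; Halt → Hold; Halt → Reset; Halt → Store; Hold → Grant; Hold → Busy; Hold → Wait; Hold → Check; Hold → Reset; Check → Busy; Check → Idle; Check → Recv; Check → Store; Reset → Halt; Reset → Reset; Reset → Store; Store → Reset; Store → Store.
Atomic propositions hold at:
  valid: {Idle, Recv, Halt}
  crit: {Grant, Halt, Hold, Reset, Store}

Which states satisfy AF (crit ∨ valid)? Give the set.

{Grant, Idle, Recv, Halt, Hold, Reset, Store}

Sat(crit ∨ valid) = {Grant, Idle, Recv, Halt, Hold, Reset, Store}
AF (crit ∨ valid): least fixpoint, start Z0 = {Grant, Idle, Recv, Halt, Hold, Reset, Store}, add states with every successor in Z. Already a fixed point.
Sat(AF (crit ∨ valid)) = {Grant, Idle, Recv, Halt, Hold, Reset, Store}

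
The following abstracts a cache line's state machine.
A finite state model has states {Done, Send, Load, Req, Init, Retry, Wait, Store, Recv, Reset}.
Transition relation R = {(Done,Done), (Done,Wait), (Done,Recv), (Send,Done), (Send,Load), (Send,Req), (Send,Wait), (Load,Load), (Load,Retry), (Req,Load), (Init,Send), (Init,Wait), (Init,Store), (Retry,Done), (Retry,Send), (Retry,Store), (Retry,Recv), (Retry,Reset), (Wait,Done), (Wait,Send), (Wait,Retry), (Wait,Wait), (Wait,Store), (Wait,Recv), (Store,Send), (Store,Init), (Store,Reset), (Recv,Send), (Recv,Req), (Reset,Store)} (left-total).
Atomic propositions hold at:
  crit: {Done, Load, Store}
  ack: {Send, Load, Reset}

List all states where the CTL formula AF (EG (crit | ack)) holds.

Sat(crit | ack) = {Done, Send, Load, Store, Reset}
EG (crit | ack): greatest fixpoint, start Z0 = {Done, Send, Load, Store, Reset}, keep only states in Sat with some successor in Z. Already a fixed point.
Sat(EG (crit | ack)) = {Done, Send, Load, Store, Reset}
AF (EG (crit | ack)): least fixpoint, start Z0 = {Done, Send, Load, Store, Reset}, add states with every successor in Z. Z1 = {Done, Send, Load, Req, Store, Reset}; Z2 = {Done, Send, Load, Req, Store, Recv, Reset}; Z3 = {Done, Send, Load, Req, Retry, Store, Recv, Reset}; fixed.
Sat(AF (EG (crit | ack))) = {Done, Send, Load, Req, Retry, Store, Recv, Reset}

{Done, Send, Load, Req, Retry, Store, Recv, Reset}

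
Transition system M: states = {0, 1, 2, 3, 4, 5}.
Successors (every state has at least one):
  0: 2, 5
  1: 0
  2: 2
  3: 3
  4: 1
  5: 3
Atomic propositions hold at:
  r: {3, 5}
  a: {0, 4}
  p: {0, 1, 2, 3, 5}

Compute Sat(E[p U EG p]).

EG p: greatest fixpoint, start Z0 = {0, 1, 2, 3, 5}, keep only states in Sat with some successor in Z. Already a fixed point.
Sat(EG p) = {0, 1, 2, 3, 5}
E[p U EG p]: least fixpoint, start Z0 = Sat(EG p) = {0, 1, 2, 3, 5}, add states in Sat(p) with some successor in Z. Already a fixed point.
Sat(E[p U EG p]) = {0, 1, 2, 3, 5}

{0, 1, 2, 3, 5}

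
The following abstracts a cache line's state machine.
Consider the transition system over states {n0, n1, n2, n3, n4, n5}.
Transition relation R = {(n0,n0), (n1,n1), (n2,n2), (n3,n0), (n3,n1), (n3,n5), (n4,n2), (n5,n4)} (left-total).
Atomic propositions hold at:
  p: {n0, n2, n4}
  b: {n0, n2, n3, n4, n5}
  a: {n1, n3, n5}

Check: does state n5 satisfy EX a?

No

Sat(EX a) = {s : some successor in {n1, n3, n5}} = {n1, n3}
n5 ∉ Sat(EX a) = {n1, n3}, so the formula does not hold at n5.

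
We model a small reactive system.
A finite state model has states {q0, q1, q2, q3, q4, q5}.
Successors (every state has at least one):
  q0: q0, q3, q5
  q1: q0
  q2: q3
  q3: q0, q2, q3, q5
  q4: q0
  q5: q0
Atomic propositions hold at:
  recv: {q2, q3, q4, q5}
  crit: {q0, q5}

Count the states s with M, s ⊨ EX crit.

5

Sat(EX crit) = {s : some successor in {q0, q5}} = {q0, q1, q3, q4, q5}
|Sat(EX crit)| = |{q0, q1, q3, q4, q5}| = 5.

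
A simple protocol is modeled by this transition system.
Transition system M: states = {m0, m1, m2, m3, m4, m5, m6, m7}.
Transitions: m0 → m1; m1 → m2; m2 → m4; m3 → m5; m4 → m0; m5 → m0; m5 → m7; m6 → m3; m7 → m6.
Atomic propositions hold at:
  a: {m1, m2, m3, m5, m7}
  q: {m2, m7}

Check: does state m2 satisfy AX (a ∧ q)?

No

Sat(a ∧ q) = {m2, m7}
Sat(AX (a ∧ q)) = {s : every successor in {m2, m7}} = {m1}
m2 ∉ Sat(AX (a ∧ q)) = {m1}, so the formula does not hold at m2.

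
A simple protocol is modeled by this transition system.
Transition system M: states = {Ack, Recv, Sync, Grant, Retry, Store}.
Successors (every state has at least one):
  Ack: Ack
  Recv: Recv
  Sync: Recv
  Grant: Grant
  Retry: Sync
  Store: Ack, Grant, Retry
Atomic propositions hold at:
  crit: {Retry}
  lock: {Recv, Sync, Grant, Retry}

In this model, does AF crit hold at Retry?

Yes

AF crit: least fixpoint, start Z0 = {Retry}, add states with every successor in Z. Already a fixed point.
Sat(AF crit) = {Retry}
Retry ∈ Sat(AF crit) = {Retry}, so the formula holds at Retry.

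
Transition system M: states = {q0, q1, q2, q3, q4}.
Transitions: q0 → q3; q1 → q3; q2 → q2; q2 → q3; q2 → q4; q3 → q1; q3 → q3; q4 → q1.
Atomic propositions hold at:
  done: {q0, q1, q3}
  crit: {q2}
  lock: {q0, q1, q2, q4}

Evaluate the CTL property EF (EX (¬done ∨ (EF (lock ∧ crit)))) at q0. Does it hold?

Sat(¬done) = {q2, q4}
Sat(lock ∧ crit) = {q2}
EF (lock ∧ crit): least fixpoint, start Z0 = {q2}, add states with some successor in Z. Already a fixed point.
Sat(EF (lock ∧ crit)) = {q2}
Sat(¬done ∨ (EF (lock ∧ crit))) = {q2, q4}
Sat(EX (¬done ∨ (EF (lock ∧ crit)))) = {s : some successor in {q2, q4}} = {q2}
EF (EX (¬done ∨ (EF (lock ∧ crit)))): least fixpoint, start Z0 = {q2}, add states with some successor in Z. Already a fixed point.
Sat(EF (EX (¬done ∨ (EF (lock ∧ crit))))) = {q2}
q0 ∉ Sat(EF (EX (¬done ∨ (EF (lock ∧ crit))))) = {q2}, so the formula does not hold at q0.

No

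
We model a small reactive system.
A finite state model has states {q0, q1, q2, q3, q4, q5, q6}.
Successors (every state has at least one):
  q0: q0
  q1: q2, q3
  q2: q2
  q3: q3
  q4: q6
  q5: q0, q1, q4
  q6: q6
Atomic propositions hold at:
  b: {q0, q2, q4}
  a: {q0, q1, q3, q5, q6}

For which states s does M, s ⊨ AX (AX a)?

Sat(AX a) = {s : every successor in {q0, q1, q3, q5, q6}} = {q0, q3, q4, q6}
Sat(AX (AX a)) = {s : every successor in {q0, q3, q4, q6}} = {q0, q3, q4, q6}

{q0, q3, q4, q6}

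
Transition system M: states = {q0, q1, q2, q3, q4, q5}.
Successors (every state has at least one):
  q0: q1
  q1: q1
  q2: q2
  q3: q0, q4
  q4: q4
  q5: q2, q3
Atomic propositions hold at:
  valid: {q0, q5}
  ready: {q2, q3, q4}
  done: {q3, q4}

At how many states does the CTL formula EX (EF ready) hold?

EF ready: least fixpoint, start Z0 = {q2, q3, q4}, add states with some successor in Z. Z1 = {q2, q3, q4, q5}; fixed.
Sat(EF ready) = {q2, q3, q4, q5}
Sat(EX (EF ready)) = {s : some successor in {q2, q3, q4, q5}} = {q2, q3, q4, q5}
|Sat(EX (EF ready))| = |{q2, q3, q4, q5}| = 4.

4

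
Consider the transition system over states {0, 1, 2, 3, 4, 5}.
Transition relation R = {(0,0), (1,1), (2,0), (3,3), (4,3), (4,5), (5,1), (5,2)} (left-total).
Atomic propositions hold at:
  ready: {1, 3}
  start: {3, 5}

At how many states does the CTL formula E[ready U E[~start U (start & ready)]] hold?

Sat(~start) = {0, 1, 2, 4}
Sat(start & ready) = {3}
E[~start U (start & ready)]: least fixpoint, start Z0 = Sat((start & ready)) = {3}, add states in Sat(~start) with some successor in Z. Z1 = {3, 4}; fixed.
Sat(E[~start U (start & ready)]) = {3, 4}
E[ready U E[~start U (start & ready)]]: least fixpoint, start Z0 = Sat(E[~start U (start & ready)]) = {3, 4}, add states in Sat(ready) with some successor in Z. Already a fixed point.
Sat(E[ready U E[~start U (start & ready)]]) = {3, 4}
|Sat(E[ready U E[~start U (start & ready)]])| = |{3, 4}| = 2.

2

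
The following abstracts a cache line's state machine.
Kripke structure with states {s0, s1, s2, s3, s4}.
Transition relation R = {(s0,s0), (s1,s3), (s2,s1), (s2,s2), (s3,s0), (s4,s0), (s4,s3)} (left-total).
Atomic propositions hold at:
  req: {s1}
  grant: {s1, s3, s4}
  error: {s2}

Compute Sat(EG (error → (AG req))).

AG req: greatest fixpoint, start Z0 = {s1}, keep only states in Sat with every successor in Z. Z1 = ∅; fixed.
Sat(AG req) = ∅
Sat(error → (AG req)) = {s0, s1, s3, s4}
EG (error → (AG req)): greatest fixpoint, start Z0 = {s0, s1, s3, s4}, keep only states in Sat with some successor in Z. Already a fixed point.
Sat(EG (error → (AG req))) = {s0, s1, s3, s4}

{s0, s1, s3, s4}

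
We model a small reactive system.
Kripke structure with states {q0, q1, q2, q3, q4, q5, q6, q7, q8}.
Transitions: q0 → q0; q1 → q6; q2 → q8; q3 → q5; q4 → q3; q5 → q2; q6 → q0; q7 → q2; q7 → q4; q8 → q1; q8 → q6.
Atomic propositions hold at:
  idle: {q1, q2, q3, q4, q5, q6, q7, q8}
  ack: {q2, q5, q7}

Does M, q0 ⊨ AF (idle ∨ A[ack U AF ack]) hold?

AF ack: least fixpoint, start Z0 = {q2, q5, q7}, add states with every successor in Z. Z1 = {q2, q3, q5, q7}; Z2 = {q2, q3, q4, q5, q7}; fixed.
Sat(AF ack) = {q2, q3, q4, q5, q7}
A[ack U AF ack]: least fixpoint, start Z0 = Sat(AF ack) = {q2, q3, q4, q5, q7}, add states in Sat(ack) with every successor in Z. Already a fixed point.
Sat(A[ack U AF ack]) = {q2, q3, q4, q5, q7}
Sat(idle ∨ A[ack U AF ack]) = {q1, q2, q3, q4, q5, q6, q7, q8}
AF (idle ∨ A[ack U AF ack]): least fixpoint, start Z0 = {q1, q2, q3, q4, q5, q6, q7, q8}, add states with every successor in Z. Already a fixed point.
Sat(AF (idle ∨ A[ack U AF ack])) = {q1, q2, q3, q4, q5, q6, q7, q8}
q0 ∉ Sat(AF (idle ∨ A[ack U AF ack])) = {q1, q2, q3, q4, q5, q6, q7, q8}, so the formula does not hold at q0.

No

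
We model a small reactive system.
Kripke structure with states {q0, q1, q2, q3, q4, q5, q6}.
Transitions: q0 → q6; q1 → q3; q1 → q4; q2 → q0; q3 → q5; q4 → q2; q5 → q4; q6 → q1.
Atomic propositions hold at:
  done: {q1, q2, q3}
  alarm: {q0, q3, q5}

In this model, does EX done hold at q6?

Sat(EX done) = {s : some successor in {q1, q2, q3}} = {q1, q4, q6}
q6 ∈ Sat(EX done) = {q1, q4, q6}, so the formula holds at q6.

Yes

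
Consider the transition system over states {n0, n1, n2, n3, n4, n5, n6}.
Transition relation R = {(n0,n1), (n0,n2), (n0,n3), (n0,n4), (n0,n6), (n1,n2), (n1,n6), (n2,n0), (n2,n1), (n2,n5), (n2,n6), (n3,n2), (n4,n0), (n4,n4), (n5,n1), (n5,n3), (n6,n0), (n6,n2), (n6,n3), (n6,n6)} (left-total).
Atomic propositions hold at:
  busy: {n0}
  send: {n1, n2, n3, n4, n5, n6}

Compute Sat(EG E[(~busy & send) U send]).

Sat(~busy) = {n1, n2, n3, n4, n5, n6}
Sat(~busy & send) = {n1, n2, n3, n4, n5, n6}
E[(~busy & send) U send]: least fixpoint, start Z0 = Sat(send) = {n1, n2, n3, n4, n5, n6}, add states in Sat(~busy & send) with some successor in Z. Already a fixed point.
Sat(E[(~busy & send) U send]) = {n1, n2, n3, n4, n5, n6}
EG E[(~busy & send) U send]: greatest fixpoint, start Z0 = {n1, n2, n3, n4, n5, n6}, keep only states in Sat with some successor in Z. Already a fixed point.
Sat(EG E[(~busy & send) U send]) = {n1, n2, n3, n4, n5, n6}

{n1, n2, n3, n4, n5, n6}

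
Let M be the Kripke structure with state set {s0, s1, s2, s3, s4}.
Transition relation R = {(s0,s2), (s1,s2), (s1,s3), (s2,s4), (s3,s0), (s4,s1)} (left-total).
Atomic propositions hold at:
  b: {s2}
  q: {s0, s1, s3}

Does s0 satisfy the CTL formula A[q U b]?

A[q U b]: least fixpoint, start Z0 = Sat(b) = {s2}, add states in Sat(q) with every successor in Z. Z1 = {s0, s2}; Z2 = {s0, s2, s3}; Z3 = {s0, s1, s2, s3}; fixed.
Sat(A[q U b]) = {s0, s1, s2, s3}
s0 ∈ Sat(A[q U b]) = {s0, s1, s2, s3}, so the formula holds at s0.

Yes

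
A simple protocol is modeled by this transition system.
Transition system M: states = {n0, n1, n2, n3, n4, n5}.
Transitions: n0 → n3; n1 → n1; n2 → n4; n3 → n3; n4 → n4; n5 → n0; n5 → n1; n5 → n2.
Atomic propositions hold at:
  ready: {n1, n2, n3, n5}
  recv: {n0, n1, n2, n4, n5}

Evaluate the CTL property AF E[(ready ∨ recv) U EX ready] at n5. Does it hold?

Yes

Sat(ready ∨ recv) = {n0, n1, n2, n3, n4, n5}
Sat(EX ready) = {s : some successor in {n1, n2, n3, n5}} = {n0, n1, n3, n5}
E[(ready ∨ recv) U EX ready]: least fixpoint, start Z0 = Sat(EX ready) = {n0, n1, n3, n5}, add states in Sat(ready ∨ recv) with some successor in Z. Already a fixed point.
Sat(E[(ready ∨ recv) U EX ready]) = {n0, n1, n3, n5}
AF E[(ready ∨ recv) U EX ready]: least fixpoint, start Z0 = {n0, n1, n3, n5}, add states with every successor in Z. Already a fixed point.
Sat(AF E[(ready ∨ recv) U EX ready]) = {n0, n1, n3, n5}
n5 ∈ Sat(AF E[(ready ∨ recv) U EX ready]) = {n0, n1, n3, n5}, so the formula holds at n5.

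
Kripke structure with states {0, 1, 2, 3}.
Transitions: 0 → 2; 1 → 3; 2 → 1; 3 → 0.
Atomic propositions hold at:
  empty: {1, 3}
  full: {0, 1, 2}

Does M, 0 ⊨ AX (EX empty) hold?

Sat(EX empty) = {s : some successor in {1, 3}} = {1, 2}
Sat(AX (EX empty)) = {s : every successor in {1, 2}} = {0, 2}
0 ∈ Sat(AX (EX empty)) = {0, 2}, so the formula holds at 0.

Yes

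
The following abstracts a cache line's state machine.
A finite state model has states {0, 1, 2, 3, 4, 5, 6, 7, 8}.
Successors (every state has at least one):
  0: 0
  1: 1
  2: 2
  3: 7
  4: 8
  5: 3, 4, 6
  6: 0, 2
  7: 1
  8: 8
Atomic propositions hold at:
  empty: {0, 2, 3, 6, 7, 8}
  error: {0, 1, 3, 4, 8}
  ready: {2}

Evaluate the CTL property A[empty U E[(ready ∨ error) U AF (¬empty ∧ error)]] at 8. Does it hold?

Sat(ready ∨ error) = {0, 1, 2, 3, 4, 8}
Sat(¬empty) = {1, 4, 5}
Sat(¬empty ∧ error) = {1, 4}
AF (¬empty ∧ error): least fixpoint, start Z0 = {1, 4}, add states with every successor in Z. Z1 = {1, 4, 7}; Z2 = {1, 3, 4, 7}; fixed.
Sat(AF (¬empty ∧ error)) = {1, 3, 4, 7}
E[(ready ∨ error) U AF (¬empty ∧ error)]: least fixpoint, start Z0 = Sat(AF (¬empty ∧ error)) = {1, 3, 4, 7}, add states in Sat(ready ∨ error) with some successor in Z. Already a fixed point.
Sat(E[(ready ∨ error) U AF (¬empty ∧ error)]) = {1, 3, 4, 7}
A[empty U E[(ready ∨ error) U AF (¬empty ∧ error)]]: least fixpoint, start Z0 = Sat(E[(ready ∨ error) U AF (¬empty ∧ error)]) = {1, 3, 4, 7}, add states in Sat(empty) with every successor in Z. Already a fixed point.
Sat(A[empty U E[(ready ∨ error) U AF (¬empty ∧ error)]]) = {1, 3, 4, 7}
8 ∉ Sat(A[empty U E[(ready ∨ error) U AF (¬empty ∧ error)]]) = {1, 3, 4, 7}, so the formula does not hold at 8.

No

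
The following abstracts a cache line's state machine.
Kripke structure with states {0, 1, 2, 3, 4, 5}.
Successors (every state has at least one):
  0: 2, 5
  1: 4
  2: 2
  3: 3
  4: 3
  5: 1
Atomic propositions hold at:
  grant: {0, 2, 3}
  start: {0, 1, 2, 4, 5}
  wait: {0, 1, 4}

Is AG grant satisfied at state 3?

AG grant: greatest fixpoint, start Z0 = {0, 2, 3}, keep only states in Sat with every successor in Z. Z1 = {2, 3}; fixed.
Sat(AG grant) = {2, 3}
3 ∈ Sat(AG grant) = {2, 3}, so the formula holds at 3.

Yes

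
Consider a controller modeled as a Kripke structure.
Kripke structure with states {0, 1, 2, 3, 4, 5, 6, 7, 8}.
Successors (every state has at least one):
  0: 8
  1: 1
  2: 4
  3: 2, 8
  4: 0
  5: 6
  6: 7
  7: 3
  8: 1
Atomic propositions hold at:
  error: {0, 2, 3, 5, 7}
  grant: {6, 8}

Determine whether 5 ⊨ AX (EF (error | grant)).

Sat(error | grant) = {0, 2, 3, 5, 6, 7, 8}
EF (error | grant): least fixpoint, start Z0 = {0, 2, 3, 5, 6, 7, 8}, add states with some successor in Z. Z1 = {0, 2, 3, 4, 5, 6, 7, 8}; fixed.
Sat(EF (error | grant)) = {0, 2, 3, 4, 5, 6, 7, 8}
Sat(AX (EF (error | grant))) = {s : every successor in {0, 2, 3, 4, 5, 6, 7, 8}} = {0, 2, 3, 4, 5, 6, 7}
5 ∈ Sat(AX (EF (error | grant))) = {0, 2, 3, 4, 5, 6, 7}, so the formula holds at 5.

Yes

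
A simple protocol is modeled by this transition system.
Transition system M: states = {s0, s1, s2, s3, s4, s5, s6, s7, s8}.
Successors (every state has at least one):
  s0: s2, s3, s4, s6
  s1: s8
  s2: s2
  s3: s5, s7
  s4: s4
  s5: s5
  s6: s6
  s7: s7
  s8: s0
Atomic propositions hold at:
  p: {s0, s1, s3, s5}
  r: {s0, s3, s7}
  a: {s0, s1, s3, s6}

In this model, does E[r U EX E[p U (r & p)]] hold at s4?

No

Sat(r & p) = {s0, s3}
E[p U (r & p)]: least fixpoint, start Z0 = Sat((r & p)) = {s0, s3}, add states in Sat(p) with some successor in Z. Already a fixed point.
Sat(E[p U (r & p)]) = {s0, s3}
Sat(EX E[p U (r & p)]) = {s : some successor in {s0, s3}} = {s0, s8}
E[r U EX E[p U (r & p)]]: least fixpoint, start Z0 = Sat(EX E[p U (r & p)]) = {s0, s8}, add states in Sat(r) with some successor in Z. Already a fixed point.
Sat(E[r U EX E[p U (r & p)]]) = {s0, s8}
s4 ∉ Sat(E[r U EX E[p U (r & p)]]) = {s0, s8}, so the formula does not hold at s4.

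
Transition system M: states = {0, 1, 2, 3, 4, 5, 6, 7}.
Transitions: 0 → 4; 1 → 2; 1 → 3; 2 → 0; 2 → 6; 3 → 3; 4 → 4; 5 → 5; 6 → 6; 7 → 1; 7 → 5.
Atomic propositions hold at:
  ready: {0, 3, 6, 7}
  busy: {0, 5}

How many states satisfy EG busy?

1

EG busy: greatest fixpoint, start Z0 = {0, 5}, keep only states in Sat with some successor in Z. Z1 = {5}; fixed.
Sat(EG busy) = {5}
|Sat(EG busy)| = |{5}| = 1.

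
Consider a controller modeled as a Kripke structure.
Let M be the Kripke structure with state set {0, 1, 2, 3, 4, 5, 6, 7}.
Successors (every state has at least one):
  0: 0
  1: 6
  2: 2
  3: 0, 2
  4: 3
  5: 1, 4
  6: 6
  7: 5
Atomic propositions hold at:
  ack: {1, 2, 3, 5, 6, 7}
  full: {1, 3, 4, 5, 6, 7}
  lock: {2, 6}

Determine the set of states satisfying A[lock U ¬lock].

{0, 1, 3, 4, 5, 7}

Sat(¬lock) = {0, 1, 3, 4, 5, 7}
A[lock U ¬lock]: least fixpoint, start Z0 = Sat(¬lock) = {0, 1, 3, 4, 5, 7}, add states in Sat(lock) with every successor in Z. Already a fixed point.
Sat(A[lock U ¬lock]) = {0, 1, 3, 4, 5, 7}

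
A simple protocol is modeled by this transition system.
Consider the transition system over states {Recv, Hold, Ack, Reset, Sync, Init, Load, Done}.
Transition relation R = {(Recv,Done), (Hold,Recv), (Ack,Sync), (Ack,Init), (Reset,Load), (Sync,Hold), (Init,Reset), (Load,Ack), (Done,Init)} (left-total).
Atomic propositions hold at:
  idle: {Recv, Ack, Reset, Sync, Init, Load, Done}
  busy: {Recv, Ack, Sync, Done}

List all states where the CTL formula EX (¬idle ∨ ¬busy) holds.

Sat(¬idle) = {Hold}
Sat(¬busy) = {Hold, Reset, Init, Load}
Sat(¬idle ∨ ¬busy) = {Hold, Reset, Init, Load}
Sat(EX (¬idle ∨ ¬busy)) = {s : some successor in {Hold, Reset, Init, Load}} = {Ack, Reset, Sync, Init, Done}

{Ack, Reset, Sync, Init, Done}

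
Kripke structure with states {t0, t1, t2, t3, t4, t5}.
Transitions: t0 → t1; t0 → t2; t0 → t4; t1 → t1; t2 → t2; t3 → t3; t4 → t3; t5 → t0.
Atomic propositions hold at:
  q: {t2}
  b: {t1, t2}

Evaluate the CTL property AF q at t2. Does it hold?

Yes

AF q: least fixpoint, start Z0 = {t2}, add states with every successor in Z. Already a fixed point.
Sat(AF q) = {t2}
t2 ∈ Sat(AF q) = {t2}, so the formula holds at t2.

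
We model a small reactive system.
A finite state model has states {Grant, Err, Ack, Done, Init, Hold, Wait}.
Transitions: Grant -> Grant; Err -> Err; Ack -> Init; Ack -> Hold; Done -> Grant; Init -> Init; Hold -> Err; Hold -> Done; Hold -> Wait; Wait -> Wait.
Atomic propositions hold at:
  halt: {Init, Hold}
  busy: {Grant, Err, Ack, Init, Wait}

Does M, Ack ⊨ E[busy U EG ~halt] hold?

No

Sat(~halt) = {Grant, Err, Ack, Done, Wait}
EG ~halt: greatest fixpoint, start Z0 = {Grant, Err, Ack, Done, Wait}, keep only states in Sat with some successor in Z. Z1 = {Grant, Err, Done, Wait}; fixed.
Sat(EG ~halt) = {Grant, Err, Done, Wait}
E[busy U EG ~halt]: least fixpoint, start Z0 = Sat(EG ~halt) = {Grant, Err, Done, Wait}, add states in Sat(busy) with some successor in Z. Already a fixed point.
Sat(E[busy U EG ~halt]) = {Grant, Err, Done, Wait}
Ack ∉ Sat(E[busy U EG ~halt]) = {Grant, Err, Done, Wait}, so the formula does not hold at Ack.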